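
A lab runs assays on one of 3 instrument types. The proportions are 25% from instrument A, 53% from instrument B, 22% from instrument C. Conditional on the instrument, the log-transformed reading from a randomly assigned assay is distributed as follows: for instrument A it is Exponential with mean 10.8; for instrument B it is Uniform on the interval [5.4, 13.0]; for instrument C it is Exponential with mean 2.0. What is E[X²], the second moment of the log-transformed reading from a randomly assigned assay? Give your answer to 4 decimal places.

107.4903

For each component E[X²] = Var + (mean)², giving A: 233.28; B: 89.4533; C: 8.
Overall E[X²] = 0.25·233.28 + 0.53·89.4533 + 0.22·8 = 107.49.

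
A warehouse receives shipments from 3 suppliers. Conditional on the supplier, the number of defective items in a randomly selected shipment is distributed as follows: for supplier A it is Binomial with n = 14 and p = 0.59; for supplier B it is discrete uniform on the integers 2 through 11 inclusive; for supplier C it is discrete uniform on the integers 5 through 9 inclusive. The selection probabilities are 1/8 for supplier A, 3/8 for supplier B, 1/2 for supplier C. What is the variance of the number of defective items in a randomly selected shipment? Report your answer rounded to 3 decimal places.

Per component, A: μ=8.26, E[X²]=71.6142; B: μ=6.5, E[X²]=50.5; C: μ=7, E[X²]=51.
E[X] = 0.125·8.26 + 0.375·6.5 + 0.5·7 = 6.97.
E[X²] = 0.125·71.6142 + 0.375·50.5 + 0.5·51 = 53.3893.
Var(X) = E[X²] − (E[X])² = 53.3893 − 48.5809 = 4.80837.

4.808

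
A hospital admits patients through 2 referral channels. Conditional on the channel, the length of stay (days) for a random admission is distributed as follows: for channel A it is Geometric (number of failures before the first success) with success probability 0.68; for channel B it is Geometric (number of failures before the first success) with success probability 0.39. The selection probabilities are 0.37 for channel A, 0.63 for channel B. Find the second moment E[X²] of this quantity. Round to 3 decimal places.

For each component E[X²] = Var + (mean)², giving A: 0.913495; B: 6.45694.
Overall E[X²] = 0.37·0.913495 + 0.63·6.45694 = 4.40586.

4.406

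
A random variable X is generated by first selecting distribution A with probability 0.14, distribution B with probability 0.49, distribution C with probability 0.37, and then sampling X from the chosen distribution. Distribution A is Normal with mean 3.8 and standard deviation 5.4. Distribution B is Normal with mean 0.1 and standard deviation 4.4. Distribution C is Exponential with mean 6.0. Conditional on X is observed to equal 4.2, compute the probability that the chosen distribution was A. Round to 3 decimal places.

Likelihoods f(4.2 | ·): A: 0.0736758; B: 0.058737; C: 0.0827642.
Posterior ∝ prior × likelihood. Numerator for A: 0.14·0.0736758 = 0.0103146.
Normalizing constant: 0.14·0.0736758 + 0.49·0.058737 + 0.37·0.0827642 = 0.0697185.
P(A | observation) = 0.0103146 / 0.0697185 = 0.147947.

0.148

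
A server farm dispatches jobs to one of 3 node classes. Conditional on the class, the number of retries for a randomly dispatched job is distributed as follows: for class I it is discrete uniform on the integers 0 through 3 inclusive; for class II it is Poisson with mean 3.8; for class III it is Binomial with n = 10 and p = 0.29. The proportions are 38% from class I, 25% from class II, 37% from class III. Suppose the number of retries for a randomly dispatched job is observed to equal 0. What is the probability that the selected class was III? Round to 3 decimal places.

0.107

Likelihoods P(X=0 | ·): I: 0.25; II: 0.0223708; III: 0.0325524.
Posterior ∝ prior × likelihood. Numerator for III: 0.37·0.0325524 = 0.0120444.
Normalizing constant: 0.38·0.25 + 0.25·0.0223708 + 0.37·0.0325524 = 0.112637.
P(III | observation) = 0.0120444 / 0.112637 = 0.106931.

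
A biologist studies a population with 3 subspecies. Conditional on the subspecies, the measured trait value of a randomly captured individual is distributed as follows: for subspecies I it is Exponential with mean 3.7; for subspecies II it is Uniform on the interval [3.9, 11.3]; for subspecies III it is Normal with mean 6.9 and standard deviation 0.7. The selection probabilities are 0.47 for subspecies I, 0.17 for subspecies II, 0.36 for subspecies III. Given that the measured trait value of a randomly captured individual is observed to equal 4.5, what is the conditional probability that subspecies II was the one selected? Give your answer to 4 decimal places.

Likelihoods f(4.5 | ·): I: 0.0800944; II: 0.135135; III: 0.0015967.
Posterior ∝ prior × likelihood. Numerator for II: 0.17·0.135135 = 0.022973.
Normalizing constant: 0.47·0.0800944 + 0.17·0.135135 + 0.36·0.0015967 = 0.0611922.
P(II | observation) = 0.022973 / 0.0611922 = 0.375423.

0.3754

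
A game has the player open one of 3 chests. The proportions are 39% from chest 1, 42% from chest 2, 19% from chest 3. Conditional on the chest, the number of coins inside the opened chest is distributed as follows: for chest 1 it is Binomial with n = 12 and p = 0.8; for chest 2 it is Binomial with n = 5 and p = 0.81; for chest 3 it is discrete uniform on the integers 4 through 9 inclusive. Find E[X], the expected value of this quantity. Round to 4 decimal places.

6.6800

Component means — 1: 9.6; 2: 4.05; 3: 6.5.
E[X] = 0.39·9.6 + 0.42·4.05 + 0.19·6.5 = 6.68.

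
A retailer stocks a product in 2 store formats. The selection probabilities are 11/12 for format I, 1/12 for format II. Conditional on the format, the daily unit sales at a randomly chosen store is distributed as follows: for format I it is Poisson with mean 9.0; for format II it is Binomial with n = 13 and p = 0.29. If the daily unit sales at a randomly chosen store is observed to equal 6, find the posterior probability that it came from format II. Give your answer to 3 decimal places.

0.085

Likelihoods P(X=6 | ·): I: 0.0910903; II: 0.0928354.
Posterior ∝ prior × likelihood. Numerator for II: 0.0833333·0.0928354 = 0.00773629.
Normalizing constant: 0.916667·0.0910903 + 0.0833333·0.0928354 = 0.0912357.
P(II | observation) = 0.00773629 / 0.0912357 = 0.0847945.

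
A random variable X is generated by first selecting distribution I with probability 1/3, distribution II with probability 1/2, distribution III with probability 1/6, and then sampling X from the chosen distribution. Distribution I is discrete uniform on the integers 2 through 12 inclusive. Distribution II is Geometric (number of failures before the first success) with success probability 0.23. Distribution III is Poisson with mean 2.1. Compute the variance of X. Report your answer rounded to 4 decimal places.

14.6479

Per component, I: μ=7, E[X²]=59; II: μ=3.34783, E[X²]=25.7637; III: μ=2.1, E[X²]=6.51.
E[X] = 0.333333·7 + 0.5·3.34783 + 0.166667·2.1 = 4.35725.
E[X²] = 0.333333·59 + 0.5·25.7637 + 0.166667·6.51 = 33.6335.
Var(X) = E[X²] − (E[X])² = 33.6335 − 18.9856 = 14.6479.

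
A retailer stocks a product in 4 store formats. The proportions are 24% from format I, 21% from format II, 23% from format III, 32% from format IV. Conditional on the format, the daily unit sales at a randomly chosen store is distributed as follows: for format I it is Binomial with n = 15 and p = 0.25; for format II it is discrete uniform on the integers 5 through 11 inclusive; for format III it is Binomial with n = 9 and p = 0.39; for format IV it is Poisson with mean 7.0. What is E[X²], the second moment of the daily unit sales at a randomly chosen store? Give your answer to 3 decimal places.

For each component E[X²] = Var + (mean)², giving I: 16.875; II: 68; III: 14.4612; IV: 56.
Overall E[X²] = 0.24·16.875 + 0.21·68 + 0.23·14.4612 + 0.32·56 = 39.5761.

39.576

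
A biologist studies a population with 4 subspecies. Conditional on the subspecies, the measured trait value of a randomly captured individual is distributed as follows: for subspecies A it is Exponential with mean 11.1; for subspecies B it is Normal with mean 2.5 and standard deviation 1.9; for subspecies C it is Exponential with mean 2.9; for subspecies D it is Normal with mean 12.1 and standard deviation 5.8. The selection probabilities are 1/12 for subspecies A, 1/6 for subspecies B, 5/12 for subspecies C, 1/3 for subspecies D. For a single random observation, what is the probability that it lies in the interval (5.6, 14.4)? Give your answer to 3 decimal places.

0.268

Conditional on each subspecies, P(5.6 < X < 14.4): A: 0.330535; B: 0.0513841; C: 0.138024; D: 0.522941.
By total probability, P(5.6 < X < 14.4) = 0.0833333·0.330535 + 0.166667·0.0513841 + 0.416667·0.138024 + 0.333333·0.522941 = 0.267932.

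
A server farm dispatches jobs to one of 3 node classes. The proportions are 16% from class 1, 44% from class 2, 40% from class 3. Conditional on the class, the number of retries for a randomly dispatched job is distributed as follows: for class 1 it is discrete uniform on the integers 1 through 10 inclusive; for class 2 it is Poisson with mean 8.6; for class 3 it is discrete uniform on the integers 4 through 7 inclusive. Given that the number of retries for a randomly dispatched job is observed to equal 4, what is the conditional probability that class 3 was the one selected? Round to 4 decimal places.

0.7437

Likelihoods P(X=4 | ·): 1: 0.1; 2: 0.0419614; 3: 0.25.
Posterior ∝ prior × likelihood. Numerator for 3: 0.4·0.25 = 0.1.
Normalizing constant: 0.16·0.1 + 0.44·0.0419614 + 0.4·0.25 = 0.134463.
P(3 | observation) = 0.1 / 0.134463 = 0.743699.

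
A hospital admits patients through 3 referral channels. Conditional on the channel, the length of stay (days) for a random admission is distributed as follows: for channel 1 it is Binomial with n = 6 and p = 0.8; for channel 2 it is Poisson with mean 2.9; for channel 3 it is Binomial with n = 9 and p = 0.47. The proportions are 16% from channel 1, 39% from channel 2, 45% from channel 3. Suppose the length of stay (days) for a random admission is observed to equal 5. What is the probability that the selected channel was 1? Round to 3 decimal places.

Likelihoods P(X=5 | ·): 1: 0.393216; 2: 0.0940491; 3: 0.228015.
Posterior ∝ prior × likelihood. Numerator for 1: 0.16·0.393216 = 0.0629146.
Normalizing constant: 0.16·0.393216 + 0.39·0.0940491 + 0.45·0.228015 = 0.2022.
P(1 | observation) = 0.0629146 / 0.2022 = 0.311149.

0.311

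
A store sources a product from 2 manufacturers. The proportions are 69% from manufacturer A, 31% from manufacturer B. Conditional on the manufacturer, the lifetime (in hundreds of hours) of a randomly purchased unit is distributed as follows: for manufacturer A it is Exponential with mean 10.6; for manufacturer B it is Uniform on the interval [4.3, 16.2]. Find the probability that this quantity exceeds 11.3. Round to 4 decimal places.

Conditional on each manufacturer, P(X > 11.3): A: 0.34437; B: 0.411765.
By total probability, P(X > 11.3) = 0.69·0.34437 + 0.31·0.411765 = 0.365263.

0.3653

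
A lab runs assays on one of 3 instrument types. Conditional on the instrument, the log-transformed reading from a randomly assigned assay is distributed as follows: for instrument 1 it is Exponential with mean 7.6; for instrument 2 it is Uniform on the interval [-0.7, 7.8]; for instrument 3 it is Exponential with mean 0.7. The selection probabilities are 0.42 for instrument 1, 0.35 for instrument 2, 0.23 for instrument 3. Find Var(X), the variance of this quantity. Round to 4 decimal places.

34.1433

Per component, 1: μ=7.6, E[X²]=115.52; 2: μ=3.55, E[X²]=18.6233; 3: μ=0.7, E[X²]=0.98.
E[X] = 0.42·7.6 + 0.35·3.55 + 0.23·0.7 = 4.5955.
E[X²] = 0.42·115.52 + 0.35·18.6233 + 0.23·0.98 = 55.262.
Var(X) = E[X²] − (E[X])² = 55.262 − 21.1186 = 34.1433.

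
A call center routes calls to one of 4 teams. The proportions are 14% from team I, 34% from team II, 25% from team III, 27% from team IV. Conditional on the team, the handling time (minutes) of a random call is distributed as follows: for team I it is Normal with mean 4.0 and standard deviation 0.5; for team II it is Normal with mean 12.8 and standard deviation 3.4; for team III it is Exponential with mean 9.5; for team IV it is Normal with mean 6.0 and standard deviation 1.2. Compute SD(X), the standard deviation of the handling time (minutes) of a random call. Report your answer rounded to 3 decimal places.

6.149

Per component, I: μ=4, E[X²]=16.25; II: μ=12.8, E[X²]=175.4; III: μ=9.5, E[X²]=180.5; IV: μ=6, E[X²]=37.44.
E[X] = 0.14·4 + 0.34·12.8 + 0.25·9.5 + 0.27·6 = 8.907.
E[X²] = 0.14·16.25 + 0.34·175.4 + 0.25·180.5 + 0.27·37.44 = 117.145.
Var(X) = E[X²] − (E[X])² = 117.145 − 79.3346 = 37.8102.
SD(X) = √37.8102 = 6.149.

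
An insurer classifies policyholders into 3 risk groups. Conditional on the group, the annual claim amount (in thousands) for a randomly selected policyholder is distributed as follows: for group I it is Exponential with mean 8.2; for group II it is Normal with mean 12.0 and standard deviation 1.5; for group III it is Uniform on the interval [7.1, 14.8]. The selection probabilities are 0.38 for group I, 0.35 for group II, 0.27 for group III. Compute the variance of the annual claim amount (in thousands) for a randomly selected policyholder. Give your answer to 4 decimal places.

Per component, I: μ=8.2, E[X²]=134.48; II: μ=12, E[X²]=146.25; III: μ=10.95, E[X²]=124.843.
E[X] = 0.38·8.2 + 0.35·12 + 0.27·10.95 = 10.2725.
E[X²] = 0.38·134.48 + 0.35·146.25 + 0.27·124.843 = 135.998.
Var(X) = E[X²] − (E[X])² = 135.998 − 105.524 = 30.4733.

30.4733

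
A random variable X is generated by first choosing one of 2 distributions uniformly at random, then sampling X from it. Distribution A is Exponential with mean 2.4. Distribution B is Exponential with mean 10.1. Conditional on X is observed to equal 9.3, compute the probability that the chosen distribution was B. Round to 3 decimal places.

Likelihoods f(9.3 | ·): A: 0.00864764; B: 0.0394261.
Posterior ∝ prior × likelihood. Numerator for B: 0.5·0.0394261 = 0.019713.
Normalizing constant: 0.5·0.00864764 + 0.5·0.0394261 = 0.0240369.
P(B | observation) = 0.019713 / 0.0240369 = 0.820117.

0.820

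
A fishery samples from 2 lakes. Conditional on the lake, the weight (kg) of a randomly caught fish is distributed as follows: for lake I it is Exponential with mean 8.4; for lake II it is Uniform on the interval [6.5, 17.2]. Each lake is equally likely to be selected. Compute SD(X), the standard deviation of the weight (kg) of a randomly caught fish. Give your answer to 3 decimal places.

6.559

Per component, I: μ=8.4, E[X²]=141.12; II: μ=11.85, E[X²]=149.963.
E[X] = 0.5·8.4 + 0.5·11.85 = 10.125.
E[X²] = 0.5·141.12 + 0.5·149.963 = 145.542.
Var(X) = E[X²] − (E[X])² = 145.542 − 102.516 = 43.026.
SD(X) = √43.026 = 6.55942.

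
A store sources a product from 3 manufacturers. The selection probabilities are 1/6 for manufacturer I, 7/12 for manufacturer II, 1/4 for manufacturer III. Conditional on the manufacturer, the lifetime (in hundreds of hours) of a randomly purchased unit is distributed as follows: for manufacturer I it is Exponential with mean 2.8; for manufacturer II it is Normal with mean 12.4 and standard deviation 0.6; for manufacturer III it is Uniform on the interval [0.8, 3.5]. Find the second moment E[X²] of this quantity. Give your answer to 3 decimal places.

93.824

For each component E[X²] = Var + (mean)², giving I: 15.68; II: 154.12; III: 5.23.
Overall E[X²] = 0.166667·15.68 + 0.583333·154.12 + 0.25·5.23 = 93.8242.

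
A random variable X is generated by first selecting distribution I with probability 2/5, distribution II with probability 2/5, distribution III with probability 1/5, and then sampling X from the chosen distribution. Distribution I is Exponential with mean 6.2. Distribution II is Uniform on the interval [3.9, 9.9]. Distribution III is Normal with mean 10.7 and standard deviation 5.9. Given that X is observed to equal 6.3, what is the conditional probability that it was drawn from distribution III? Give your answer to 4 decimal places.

Likelihoods f(6.3 | ·): I: 0.058386; II: 0.166667; III: 0.0512022.
Posterior ∝ prior × likelihood. Numerator for III: 0.2·0.0512022 = 0.0102404.
Normalizing constant: 0.4·0.058386 + 0.4·0.166667 + 0.2·0.0512022 = 0.100262.
P(III | observation) = 0.0102404 / 0.100262 = 0.102137.

0.1021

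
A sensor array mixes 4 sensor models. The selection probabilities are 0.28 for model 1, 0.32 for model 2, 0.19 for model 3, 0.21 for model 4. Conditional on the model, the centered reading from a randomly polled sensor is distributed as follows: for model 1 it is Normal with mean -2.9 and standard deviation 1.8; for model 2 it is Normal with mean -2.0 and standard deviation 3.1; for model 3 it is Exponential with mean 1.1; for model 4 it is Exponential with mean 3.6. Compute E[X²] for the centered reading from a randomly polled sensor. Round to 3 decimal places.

For each component E[X²] = Var + (mean)², giving 1: 11.65; 2: 13.61; 3: 2.42; 4: 25.92.
Overall E[X²] = 0.28·11.65 + 0.32·13.61 + 0.19·2.42 + 0.21·25.92 = 13.5202.

13.520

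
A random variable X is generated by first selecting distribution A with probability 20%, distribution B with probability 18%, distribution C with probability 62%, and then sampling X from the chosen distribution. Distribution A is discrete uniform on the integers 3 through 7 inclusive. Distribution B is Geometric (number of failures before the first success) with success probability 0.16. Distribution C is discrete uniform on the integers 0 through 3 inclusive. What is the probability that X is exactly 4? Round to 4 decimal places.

0.0543

Conditional on each component, P(X = 4): A: 0.2; B: 0.0796594; C: 0.
By total probability, P(X = 4) = 0.2·0.2 + 0.18·0.0796594 + 0.62·0 = 0.0543387.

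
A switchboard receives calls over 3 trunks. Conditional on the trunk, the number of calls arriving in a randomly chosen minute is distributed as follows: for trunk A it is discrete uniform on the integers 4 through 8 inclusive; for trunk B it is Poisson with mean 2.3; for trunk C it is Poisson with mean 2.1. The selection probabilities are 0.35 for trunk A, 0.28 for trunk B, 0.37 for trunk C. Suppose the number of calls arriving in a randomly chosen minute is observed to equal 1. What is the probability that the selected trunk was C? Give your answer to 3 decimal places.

0.596

Likelihoods P(X=1 | ·): A: 0; B: 0.230595; C: 0.257158.
Posterior ∝ prior × likelihood. Numerator for C: 0.37·0.257158 = 0.0951486.
Normalizing constant: 0.35·0 + 0.28·0.230595 + 0.37·0.257158 = 0.159715.
P(C | observation) = 0.0951486 / 0.159715 = 0.595739.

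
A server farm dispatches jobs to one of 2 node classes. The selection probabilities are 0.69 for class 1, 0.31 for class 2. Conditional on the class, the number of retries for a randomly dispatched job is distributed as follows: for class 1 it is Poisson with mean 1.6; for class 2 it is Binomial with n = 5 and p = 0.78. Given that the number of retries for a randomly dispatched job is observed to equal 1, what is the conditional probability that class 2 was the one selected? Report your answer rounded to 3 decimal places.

Likelihoods P(X=1 | ·): 1: 0.323034; 2: 0.00913598.
Posterior ∝ prior × likelihood. Numerator for 2: 0.31·0.00913598 = 0.00283216.
Normalizing constant: 0.69·0.323034 + 0.31·0.00913598 = 0.225726.
P(2 | observation) = 0.00283216 / 0.225726 = 0.0125469.

0.013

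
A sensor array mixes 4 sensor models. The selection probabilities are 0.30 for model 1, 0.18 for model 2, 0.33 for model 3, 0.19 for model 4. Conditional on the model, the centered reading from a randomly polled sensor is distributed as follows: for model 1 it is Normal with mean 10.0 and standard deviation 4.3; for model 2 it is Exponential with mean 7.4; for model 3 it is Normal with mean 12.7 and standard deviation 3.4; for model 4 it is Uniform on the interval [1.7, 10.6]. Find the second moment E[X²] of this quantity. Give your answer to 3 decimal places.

For each component E[X²] = Var + (mean)², giving 1: 118.49; 2: 109.52; 3: 172.85; 4: 44.4233.
Overall E[X²] = 0.3·118.49 + 0.18·109.52 + 0.33·172.85 + 0.19·44.4233 = 120.742.

120.742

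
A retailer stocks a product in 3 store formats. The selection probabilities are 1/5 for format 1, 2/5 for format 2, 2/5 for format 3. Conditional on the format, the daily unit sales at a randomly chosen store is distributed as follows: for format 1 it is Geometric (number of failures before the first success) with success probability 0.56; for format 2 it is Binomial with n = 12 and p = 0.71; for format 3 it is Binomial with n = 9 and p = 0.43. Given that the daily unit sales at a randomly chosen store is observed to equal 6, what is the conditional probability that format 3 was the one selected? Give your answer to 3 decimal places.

Likelihoods P(X=6 | ·): 1: 0.00406354; 2: 0.0704061; 3: 0.0983365.
Posterior ∝ prior × likelihood. Numerator for 3: 0.4·0.0983365 = 0.0393346.
Normalizing constant: 0.2·0.00406354 + 0.4·0.0704061 + 0.4·0.0983365 = 0.0683097.
P(3 | observation) = 0.0393346 / 0.0683097 = 0.575827.

0.576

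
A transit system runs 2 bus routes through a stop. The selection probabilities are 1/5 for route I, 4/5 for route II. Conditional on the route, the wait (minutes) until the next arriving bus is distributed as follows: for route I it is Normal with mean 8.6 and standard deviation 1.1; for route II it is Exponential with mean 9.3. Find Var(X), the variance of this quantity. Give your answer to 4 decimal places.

Per component, I: μ=8.6, E[X²]=75.17; II: μ=9.3, E[X²]=172.98.
E[X] = 0.2·8.6 + 0.8·9.3 = 9.16.
E[X²] = 0.2·75.17 + 0.8·172.98 = 153.418.
Var(X) = E[X²] − (E[X])² = 153.418 − 83.9056 = 69.5124.

69.5124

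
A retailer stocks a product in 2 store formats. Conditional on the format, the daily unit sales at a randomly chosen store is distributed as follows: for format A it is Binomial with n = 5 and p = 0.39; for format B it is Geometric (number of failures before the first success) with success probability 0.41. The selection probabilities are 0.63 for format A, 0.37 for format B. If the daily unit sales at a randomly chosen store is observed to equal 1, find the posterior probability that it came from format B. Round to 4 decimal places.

0.3448

Likelihoods P(X=1 | ·): A: 0.269994; B: 0.2419.
Posterior ∝ prior × likelihood. Numerator for B: 0.37·0.2419 = 0.089503.
Normalizing constant: 0.63·0.269994 + 0.37·0.2419 = 0.259599.
P(B | observation) = 0.089503 / 0.259599 = 0.344774.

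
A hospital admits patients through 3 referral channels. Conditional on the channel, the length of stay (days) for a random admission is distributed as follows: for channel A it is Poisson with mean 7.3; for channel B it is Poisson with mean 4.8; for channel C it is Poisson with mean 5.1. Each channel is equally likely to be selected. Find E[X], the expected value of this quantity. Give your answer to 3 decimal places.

Component means — A: 7.3; B: 4.8; C: 5.1.
E[X] = 0.333333·7.3 + 0.333333·4.8 + 0.333333·5.1 = 5.73333.

5.733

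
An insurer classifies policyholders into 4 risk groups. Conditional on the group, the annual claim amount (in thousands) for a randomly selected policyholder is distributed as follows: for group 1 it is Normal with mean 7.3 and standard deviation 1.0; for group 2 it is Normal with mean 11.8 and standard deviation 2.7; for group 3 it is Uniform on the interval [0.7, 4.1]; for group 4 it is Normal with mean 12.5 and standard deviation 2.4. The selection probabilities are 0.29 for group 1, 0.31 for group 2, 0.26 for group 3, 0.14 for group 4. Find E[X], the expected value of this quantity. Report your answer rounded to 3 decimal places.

Component means — 1: 7.3; 2: 11.8; 3: 2.4; 4: 12.5.
E[X] = 0.29·7.3 + 0.31·11.8 + 0.26·2.4 + 0.14·12.5 = 8.149.

8.149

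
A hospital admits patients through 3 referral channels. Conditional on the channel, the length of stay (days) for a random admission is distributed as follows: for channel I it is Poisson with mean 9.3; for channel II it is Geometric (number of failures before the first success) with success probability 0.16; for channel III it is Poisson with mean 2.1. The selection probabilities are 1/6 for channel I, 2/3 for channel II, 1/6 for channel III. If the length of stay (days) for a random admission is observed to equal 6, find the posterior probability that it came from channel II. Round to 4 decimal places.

Likelihoods P(X=6 | ·): I: 0.0821536; II: 0.0562077; III: 0.014587.
Posterior ∝ prior × likelihood. Numerator for II: 0.666667·0.0562077 = 0.0374718.
Normalizing constant: 0.166667·0.0821536 + 0.666667·0.0562077 + 0.166667·0.014587 = 0.0535952.
P(II | observation) = 0.0374718 / 0.0535952 = 0.699163.

0.6992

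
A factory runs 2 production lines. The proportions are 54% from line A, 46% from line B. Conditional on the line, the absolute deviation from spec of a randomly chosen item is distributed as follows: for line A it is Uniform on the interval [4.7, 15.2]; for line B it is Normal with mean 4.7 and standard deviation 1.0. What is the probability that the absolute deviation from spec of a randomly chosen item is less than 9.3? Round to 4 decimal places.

0.6966

Conditional on each line, P(X < 9.3): A: 0.438095; B: 0.999998.
By total probability, P(X < 9.3) = 0.54·0.438095 + 0.46·0.999998 = 0.69657.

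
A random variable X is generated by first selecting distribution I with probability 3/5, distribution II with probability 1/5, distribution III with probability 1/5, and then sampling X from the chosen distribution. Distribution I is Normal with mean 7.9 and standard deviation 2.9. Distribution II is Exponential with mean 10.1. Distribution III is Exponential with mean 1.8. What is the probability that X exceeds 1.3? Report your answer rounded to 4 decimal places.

0.8661

Conditional on each component, P(X > 1.3): I: 0.988573; II: 0.879226; III: 0.485672.
By total probability, P(X > 1.3) = 0.6·0.988573 + 0.2·0.879226 + 0.2·0.485672 = 0.866123.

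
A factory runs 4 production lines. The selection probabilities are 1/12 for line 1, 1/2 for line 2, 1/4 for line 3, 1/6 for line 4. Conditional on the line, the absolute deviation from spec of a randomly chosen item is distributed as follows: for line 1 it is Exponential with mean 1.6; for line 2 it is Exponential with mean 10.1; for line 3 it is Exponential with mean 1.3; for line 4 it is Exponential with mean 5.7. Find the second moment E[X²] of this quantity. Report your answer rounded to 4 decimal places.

114.1117

For each component E[X²] = Var + (mean)², giving 1: 5.12; 2: 204.02; 3: 3.38; 4: 64.98.
Overall E[X²] = 0.0833333·5.12 + 0.5·204.02 + 0.25·3.38 + 0.166667·64.98 = 114.112.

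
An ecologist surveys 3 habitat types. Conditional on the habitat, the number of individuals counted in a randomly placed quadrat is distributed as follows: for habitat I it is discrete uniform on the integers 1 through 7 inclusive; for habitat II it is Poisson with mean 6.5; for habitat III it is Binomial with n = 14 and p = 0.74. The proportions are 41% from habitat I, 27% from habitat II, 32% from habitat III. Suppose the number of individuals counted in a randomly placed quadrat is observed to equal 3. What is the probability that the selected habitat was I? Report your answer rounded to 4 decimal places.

Likelihoods P(X=3 | ·): I: 0.142857; II: 0.0688137; III: 5.41381e-05.
Posterior ∝ prior × likelihood. Numerator for I: 0.41·0.142857 = 0.0585714.
Normalizing constant: 0.41·0.142857 + 0.27·0.0688137 + 0.32·5.41381e-05 = 0.0771684.
P(I | observation) = 0.0585714 / 0.0771684 = 0.759008.

0.7590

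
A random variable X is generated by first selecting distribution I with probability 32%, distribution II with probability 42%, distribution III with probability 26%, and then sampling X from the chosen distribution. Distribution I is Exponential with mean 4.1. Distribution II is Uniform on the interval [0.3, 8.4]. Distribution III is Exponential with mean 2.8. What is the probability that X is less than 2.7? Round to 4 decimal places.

Conditional on each component, P(X < 2.7): I: 0.482392; II: 0.296296; III: 0.618745.
By total probability, P(X < 2.7) = 0.32·0.482392 + 0.42·0.296296 + 0.26·0.618745 = 0.439683.

0.4397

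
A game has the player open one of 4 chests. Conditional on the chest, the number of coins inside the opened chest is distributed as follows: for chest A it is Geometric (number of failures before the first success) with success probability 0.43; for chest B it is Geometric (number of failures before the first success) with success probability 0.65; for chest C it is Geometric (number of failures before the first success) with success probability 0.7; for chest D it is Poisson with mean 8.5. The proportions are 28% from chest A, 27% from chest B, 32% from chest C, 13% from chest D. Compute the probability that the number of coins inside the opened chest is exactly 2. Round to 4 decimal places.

0.0817

Conditional on each chest, P(X = 2): A: 0.139707; B: 0.079625; C: 0.063; D: 0.00735029.
By total probability, P(X = 2) = 0.28·0.139707 + 0.27·0.079625 + 0.32·0.063 + 0.13·0.00735029 = 0.0817322.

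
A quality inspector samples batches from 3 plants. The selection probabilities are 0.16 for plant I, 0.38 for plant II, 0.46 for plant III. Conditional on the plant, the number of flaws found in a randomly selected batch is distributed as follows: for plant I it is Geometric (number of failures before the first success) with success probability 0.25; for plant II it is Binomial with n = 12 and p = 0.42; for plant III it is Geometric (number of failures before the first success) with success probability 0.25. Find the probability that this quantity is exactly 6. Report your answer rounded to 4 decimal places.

Conditional on each plant, P(X = 6): I: 0.0444946; II: 0.193079; III: 0.0444946.
By total probability, P(X = 6) = 0.16·0.0444946 + 0.38·0.193079 + 0.46·0.0444946 = 0.100957.

0.1010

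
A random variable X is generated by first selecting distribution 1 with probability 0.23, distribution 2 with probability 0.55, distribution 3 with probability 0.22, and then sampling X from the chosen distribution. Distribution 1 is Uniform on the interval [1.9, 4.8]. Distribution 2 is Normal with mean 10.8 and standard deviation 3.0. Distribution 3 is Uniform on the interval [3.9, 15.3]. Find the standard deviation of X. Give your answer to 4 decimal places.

Per component, 1: μ=3.35, E[X²]=11.9233; 2: μ=10.8, E[X²]=125.64; 3: μ=9.6, E[X²]=102.99.
E[X] = 0.23·3.35 + 0.55·10.8 + 0.22·9.6 = 8.8225.
E[X²] = 0.23·11.9233 + 0.55·125.64 + 0.22·102.99 = 94.5022.
Var(X) = E[X²] − (E[X])² = 94.5022 − 77.8365 = 16.6657.
SD(X) = √16.6657 = 4.08236.

4.0824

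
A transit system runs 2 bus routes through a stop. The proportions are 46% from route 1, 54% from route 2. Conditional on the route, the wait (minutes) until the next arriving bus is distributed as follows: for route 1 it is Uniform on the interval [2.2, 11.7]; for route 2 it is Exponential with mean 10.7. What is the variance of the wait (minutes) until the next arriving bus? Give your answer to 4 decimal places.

Per component, 1: μ=6.95, E[X²]=55.8233; 2: μ=10.7, E[X²]=228.98.
E[X] = 0.46·6.95 + 0.54·10.7 = 8.975.
E[X²] = 0.46·55.8233 + 0.54·228.98 = 149.328.
Var(X) = E[X²] − (E[X])² = 149.328 − 80.5506 = 68.7773.

68.7773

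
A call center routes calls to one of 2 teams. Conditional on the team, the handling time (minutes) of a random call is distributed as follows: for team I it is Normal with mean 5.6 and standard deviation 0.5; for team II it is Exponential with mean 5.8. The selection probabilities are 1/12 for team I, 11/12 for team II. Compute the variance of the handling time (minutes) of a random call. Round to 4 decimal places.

Per component, I: μ=5.6, E[X²]=31.61; II: μ=5.8, E[X²]=67.28.
E[X] = 0.0833333·5.6 + 0.916667·5.8 = 5.78333.
E[X²] = 0.0833333·31.61 + 0.916667·67.28 = 64.3075.
Var(X) = E[X²] − (E[X])² = 64.3075 − 33.4469 = 30.8606.

30.8606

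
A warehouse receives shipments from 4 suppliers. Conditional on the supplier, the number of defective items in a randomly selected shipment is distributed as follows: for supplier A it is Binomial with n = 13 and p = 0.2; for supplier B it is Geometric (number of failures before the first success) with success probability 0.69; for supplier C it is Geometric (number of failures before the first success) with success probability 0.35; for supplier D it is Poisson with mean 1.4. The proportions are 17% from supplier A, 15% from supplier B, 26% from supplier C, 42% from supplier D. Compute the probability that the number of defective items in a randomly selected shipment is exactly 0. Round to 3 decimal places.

Conditional on each supplier, P(X = 0): A: 0.0549756; B: 0.69; C: 0.35; D: 0.246597.
By total probability, P(X = 0) = 0.17·0.0549756 + 0.15·0.69 + 0.26·0.35 + 0.42·0.246597 = 0.307417.

0.307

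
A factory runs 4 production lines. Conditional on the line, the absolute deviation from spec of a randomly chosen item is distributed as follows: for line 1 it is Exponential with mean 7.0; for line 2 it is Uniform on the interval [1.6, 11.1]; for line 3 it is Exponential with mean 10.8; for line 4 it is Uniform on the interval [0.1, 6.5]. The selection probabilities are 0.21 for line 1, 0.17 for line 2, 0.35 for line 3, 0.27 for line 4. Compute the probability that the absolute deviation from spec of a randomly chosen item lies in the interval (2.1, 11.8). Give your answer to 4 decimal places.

0.6341

Conditional on each line, P(2.1 < X < 11.8): 1: 0.555506; 2: 0.947368; 3: 0.487946; 4: 0.6875.
By total probability, P(2.1 < X < 11.8) = 0.21·0.555506 + 0.17·0.947368 + 0.35·0.487946 + 0.27·0.6875 = 0.634115.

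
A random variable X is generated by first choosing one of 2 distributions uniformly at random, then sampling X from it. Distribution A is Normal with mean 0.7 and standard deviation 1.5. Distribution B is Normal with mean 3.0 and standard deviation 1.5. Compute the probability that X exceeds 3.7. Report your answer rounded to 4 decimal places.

Conditional on each component, P(X > 3.7): A: 0.0227501; B: 0.320369.
By total probability, P(X > 3.7) = 0.5·0.0227501 + 0.5·0.320369 = 0.17156.

0.1716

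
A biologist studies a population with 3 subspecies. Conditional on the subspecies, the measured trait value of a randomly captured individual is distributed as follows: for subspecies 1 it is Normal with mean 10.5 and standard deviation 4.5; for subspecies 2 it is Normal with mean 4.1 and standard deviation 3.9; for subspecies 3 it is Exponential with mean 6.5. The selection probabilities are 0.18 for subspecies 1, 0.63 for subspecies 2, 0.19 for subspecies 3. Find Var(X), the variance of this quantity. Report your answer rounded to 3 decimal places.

Per component, 1: μ=10.5, E[X²]=130.5; 2: μ=4.1, E[X²]=32.02; 3: μ=6.5, E[X²]=84.5.
E[X] = 0.18·10.5 + 0.63·4.1 + 0.19·6.5 = 5.708.
E[X²] = 0.18·130.5 + 0.63·32.02 + 0.19·84.5 = 59.7176.
Var(X) = E[X²] − (E[X])² = 59.7176 − 32.5813 = 27.1363.

27.136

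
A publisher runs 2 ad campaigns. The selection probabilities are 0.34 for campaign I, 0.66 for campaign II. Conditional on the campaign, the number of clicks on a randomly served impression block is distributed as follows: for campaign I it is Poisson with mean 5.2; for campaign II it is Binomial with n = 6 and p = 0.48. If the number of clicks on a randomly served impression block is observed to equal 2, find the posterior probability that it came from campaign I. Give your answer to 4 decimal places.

0.1320

Likelihoods P(X=2 | ·): I: 0.074584; II: 0.252689.
Posterior ∝ prior × likelihood. Numerator for I: 0.34·0.074584 = 0.0253585.
Normalizing constant: 0.34·0.074584 + 0.66·0.252689 = 0.192134.
P(I | observation) = 0.0253585 / 0.192134 = 0.131984.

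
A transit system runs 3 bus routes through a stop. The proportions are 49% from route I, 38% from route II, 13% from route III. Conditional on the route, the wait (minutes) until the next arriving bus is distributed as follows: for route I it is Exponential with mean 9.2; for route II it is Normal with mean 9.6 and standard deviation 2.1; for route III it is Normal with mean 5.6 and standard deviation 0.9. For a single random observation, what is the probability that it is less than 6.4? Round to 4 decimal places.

Conditional on each route, P(X < 6.4): I: 0.501251; II: 0.0637781; III: 0.812969.
By total probability, P(X < 6.4) = 0.49·0.501251 + 0.38·0.0637781 + 0.13·0.812969 = 0.375535.

0.3755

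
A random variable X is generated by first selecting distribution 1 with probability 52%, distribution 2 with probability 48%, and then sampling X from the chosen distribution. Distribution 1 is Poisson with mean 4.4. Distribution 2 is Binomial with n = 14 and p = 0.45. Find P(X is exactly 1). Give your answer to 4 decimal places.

Conditional on each component, P(X = 1): 1: 0.0540203; 2: 0.00265494.
By total probability, P(X = 1) = 0.52·0.0540203 + 0.48·0.00265494 = 0.0293649.

0.0294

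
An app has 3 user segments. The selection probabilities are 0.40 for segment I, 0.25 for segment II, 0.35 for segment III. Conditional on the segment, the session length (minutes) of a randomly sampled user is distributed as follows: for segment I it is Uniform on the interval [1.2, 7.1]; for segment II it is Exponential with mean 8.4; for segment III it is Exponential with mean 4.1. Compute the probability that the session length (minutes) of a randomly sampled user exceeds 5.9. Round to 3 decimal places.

0.288

Conditional on each segment, P(X > 5.9): I: 0.20339; II: 0.495404; III: 0.237159.
By total probability, P(X > 5.9) = 0.4·0.20339 + 0.25·0.495404 + 0.35·0.237159 = 0.288213.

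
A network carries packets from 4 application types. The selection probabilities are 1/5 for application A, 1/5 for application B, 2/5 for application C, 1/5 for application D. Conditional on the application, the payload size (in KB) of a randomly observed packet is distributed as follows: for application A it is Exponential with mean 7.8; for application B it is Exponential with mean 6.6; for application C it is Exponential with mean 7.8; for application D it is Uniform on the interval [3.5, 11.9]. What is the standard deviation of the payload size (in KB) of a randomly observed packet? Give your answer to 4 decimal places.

6.8275

Per component, A: μ=7.8, E[X²]=121.68; B: μ=6.6, E[X²]=87.12; C: μ=7.8, E[X²]=121.68; D: μ=7.7, E[X²]=65.17.
E[X] = 0.2·7.8 + 0.2·6.6 + 0.4·7.8 + 0.2·7.7 = 7.54.
E[X²] = 0.2·121.68 + 0.2·87.12 + 0.4·121.68 + 0.2·65.17 = 103.466.
Var(X) = E[X²] − (E[X])² = 103.466 − 56.8516 = 46.6144.
SD(X) = √46.6144 = 6.82747.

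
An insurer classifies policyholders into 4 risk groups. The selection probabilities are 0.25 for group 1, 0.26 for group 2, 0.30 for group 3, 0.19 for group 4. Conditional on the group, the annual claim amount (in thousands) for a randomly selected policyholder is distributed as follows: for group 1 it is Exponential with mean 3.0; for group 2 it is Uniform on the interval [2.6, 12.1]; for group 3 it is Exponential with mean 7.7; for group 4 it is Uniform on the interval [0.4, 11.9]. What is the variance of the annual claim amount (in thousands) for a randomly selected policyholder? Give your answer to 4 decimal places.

Per component, 1: μ=3, E[X²]=18; 2: μ=7.35, E[X²]=61.5433; 3: μ=7.7, E[X²]=118.58; 4: μ=6.15, E[X²]=48.8433.
E[X] = 0.25·3 + 0.26·7.35 + 0.3·7.7 + 0.19·6.15 = 6.1395.
E[X²] = 0.25·18 + 0.26·61.5433 + 0.3·118.58 + 0.19·48.8433 = 65.3555.
Var(X) = E[X²] − (E[X])² = 65.3555 − 37.6935 = 27.662.

27.6620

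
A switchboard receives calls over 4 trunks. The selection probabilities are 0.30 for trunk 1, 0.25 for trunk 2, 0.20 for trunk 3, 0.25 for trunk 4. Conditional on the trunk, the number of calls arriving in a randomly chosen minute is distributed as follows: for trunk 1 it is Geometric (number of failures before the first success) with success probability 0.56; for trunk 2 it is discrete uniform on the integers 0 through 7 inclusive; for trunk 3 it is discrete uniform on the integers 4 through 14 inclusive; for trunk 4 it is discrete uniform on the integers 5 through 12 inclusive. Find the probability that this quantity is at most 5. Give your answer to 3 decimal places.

Conditional on each trunk, P(X ≤ 5): 1: 0.992744; 2: 0.75; 3: 0.181818; 4: 0.125.
By total probability, P(X ≤ 5) = 0.3·0.992744 + 0.25·0.75 + 0.2·0.181818 + 0.25·0.125 = 0.552937.

0.553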